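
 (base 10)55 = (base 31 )1O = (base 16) 37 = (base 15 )3A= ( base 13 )43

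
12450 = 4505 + 7945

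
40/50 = 4/5 = 0.80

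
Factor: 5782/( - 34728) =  - 2^( - 2 ) * 3^( - 1 ) * 7^2*59^1 * 1447^(  -  1)  =  -2891/17364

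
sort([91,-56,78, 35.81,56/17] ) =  [ - 56 , 56/17 , 35.81,78,91 ] 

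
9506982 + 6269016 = 15775998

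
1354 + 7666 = 9020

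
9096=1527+7569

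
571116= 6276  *91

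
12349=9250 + 3099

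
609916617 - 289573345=320343272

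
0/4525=0 = 0.00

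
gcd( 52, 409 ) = 1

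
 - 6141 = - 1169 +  - 4972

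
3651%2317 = 1334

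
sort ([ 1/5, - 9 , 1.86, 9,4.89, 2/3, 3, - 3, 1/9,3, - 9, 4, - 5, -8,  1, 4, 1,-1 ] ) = [ - 9, - 9,-8, - 5,-3, - 1, 1/9,1/5, 2/3, 1, 1 , 1.86, 3, 3 , 4,  4,4.89  ,  9 ]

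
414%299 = 115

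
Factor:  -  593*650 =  - 385450 =- 2^1*5^2*13^1*593^1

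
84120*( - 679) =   -  57117480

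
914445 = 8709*105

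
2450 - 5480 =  - 3030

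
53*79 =4187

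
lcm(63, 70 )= 630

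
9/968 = 9/968 = 0.01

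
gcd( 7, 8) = 1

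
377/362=377/362 = 1.04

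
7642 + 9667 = 17309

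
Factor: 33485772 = 2^2 * 3^1  *2790481^1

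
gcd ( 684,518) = 2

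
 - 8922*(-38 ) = 339036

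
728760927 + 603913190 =1332674117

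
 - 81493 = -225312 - - 143819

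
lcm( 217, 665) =20615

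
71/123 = 71/123 = 0.58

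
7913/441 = 17 + 416/441 = 17.94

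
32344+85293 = 117637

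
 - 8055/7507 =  - 8055/7507 = - 1.07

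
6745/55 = 122 + 7/11 = 122.64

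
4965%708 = 9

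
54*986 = 53244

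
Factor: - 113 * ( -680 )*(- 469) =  - 2^3*5^1 * 7^1 * 17^1*67^1 * 113^1 = -36037960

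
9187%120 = 67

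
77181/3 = 25727 = 25727.00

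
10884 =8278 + 2606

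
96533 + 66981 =163514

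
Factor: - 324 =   -  2^2 * 3^4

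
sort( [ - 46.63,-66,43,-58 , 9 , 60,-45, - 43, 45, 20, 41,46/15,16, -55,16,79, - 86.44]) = [  -  86.44, -66,-58, - 55, - 46.63,  -  45, - 43, 46/15, 9  ,  16,16, 20, 41, 43, 45, 60 , 79] 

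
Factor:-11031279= - 3^1*7^1 * 525299^1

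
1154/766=577/383  =  1.51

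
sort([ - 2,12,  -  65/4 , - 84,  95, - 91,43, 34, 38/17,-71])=[ - 91,-84, - 71, - 65/4, - 2,38/17,12,34, 43, 95]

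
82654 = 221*374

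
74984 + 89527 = 164511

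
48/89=48/89=0.54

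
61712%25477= 10758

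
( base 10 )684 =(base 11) 572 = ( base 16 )2AC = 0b1010101100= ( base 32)LC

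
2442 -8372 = -5930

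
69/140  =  69/140  =  0.49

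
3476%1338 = 800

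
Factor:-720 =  - 2^4*3^2*5^1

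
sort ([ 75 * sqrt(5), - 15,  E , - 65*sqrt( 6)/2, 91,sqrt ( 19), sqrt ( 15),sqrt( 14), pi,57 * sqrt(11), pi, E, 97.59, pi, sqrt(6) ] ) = [ - 65*sqrt(6)/2, - 15,sqrt(6),E, E,  pi , pi,pi, sqrt( 14),sqrt( 15), sqrt(19 ),91, 97.59, 75*sqrt( 5) , 57*sqrt( 11) ]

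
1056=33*32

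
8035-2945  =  5090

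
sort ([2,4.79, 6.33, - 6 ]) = [ - 6,2, 4.79,6.33 ]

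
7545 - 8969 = - 1424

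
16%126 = 16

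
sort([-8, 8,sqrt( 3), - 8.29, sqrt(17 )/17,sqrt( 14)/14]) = [ - 8.29,-8 , sqrt(17)/17, sqrt( 14 )/14,sqrt( 3),8 ] 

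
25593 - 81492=- 55899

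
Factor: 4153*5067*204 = 4292823204 = 2^2*3^3*17^1 *563^1 *4153^1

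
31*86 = 2666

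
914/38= 457/19 = 24.05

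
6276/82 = 3138/41 = 76.54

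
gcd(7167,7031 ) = 1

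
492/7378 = 246/3689 = 0.07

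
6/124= 3/62 = 0.05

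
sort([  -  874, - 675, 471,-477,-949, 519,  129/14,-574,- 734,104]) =[ - 949,  -  874,-734,-675, - 574, - 477, 129/14,104, 471,519]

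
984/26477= 984/26477=0.04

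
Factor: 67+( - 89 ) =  - 2^1*11^1 = - 22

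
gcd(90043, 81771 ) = 1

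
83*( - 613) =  - 50879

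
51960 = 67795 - 15835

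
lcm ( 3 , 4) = 12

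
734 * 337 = 247358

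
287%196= 91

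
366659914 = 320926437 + 45733477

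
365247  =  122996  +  242251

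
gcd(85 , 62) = 1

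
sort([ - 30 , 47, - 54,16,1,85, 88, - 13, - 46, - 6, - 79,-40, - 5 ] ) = [  -  79 , - 54, - 46, - 40, - 30, - 13, - 6, - 5, 1,16,47 , 85, 88 ]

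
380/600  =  19/30 = 0.63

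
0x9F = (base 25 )69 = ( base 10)159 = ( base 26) 63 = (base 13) C3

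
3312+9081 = 12393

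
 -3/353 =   -  1 + 350/353 =- 0.01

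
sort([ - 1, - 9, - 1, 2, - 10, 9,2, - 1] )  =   [ - 10 , - 9, - 1, - 1 , - 1,2, 2, 9]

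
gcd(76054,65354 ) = 2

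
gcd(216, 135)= 27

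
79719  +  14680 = 94399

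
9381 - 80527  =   - 71146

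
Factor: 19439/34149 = 3^(-1 )*7^1*2777^1*11383^( - 1)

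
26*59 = 1534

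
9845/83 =9845/83 =118.61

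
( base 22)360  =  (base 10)1584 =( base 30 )1MO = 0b11000110000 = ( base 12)B00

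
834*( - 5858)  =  -4885572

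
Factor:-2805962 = -2^1 * 443^1 * 3167^1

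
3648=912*4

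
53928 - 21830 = 32098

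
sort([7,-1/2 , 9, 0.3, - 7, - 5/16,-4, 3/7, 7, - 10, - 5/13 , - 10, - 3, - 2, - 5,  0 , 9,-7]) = [ - 10, - 10, - 7, - 7 , - 5, - 4 , - 3 ,-2,  -  1/2,-5/13 ,  -  5/16, 0 , 0.3,3/7 , 7 , 7, 9 , 9] 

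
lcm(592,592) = 592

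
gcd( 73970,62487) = 1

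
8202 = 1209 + 6993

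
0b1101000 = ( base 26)40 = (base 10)104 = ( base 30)3E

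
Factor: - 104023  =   - 17^1*29^1 * 211^1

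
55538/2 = 27769 = 27769.00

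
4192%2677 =1515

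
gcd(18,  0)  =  18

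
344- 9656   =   - 9312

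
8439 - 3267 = 5172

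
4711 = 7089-2378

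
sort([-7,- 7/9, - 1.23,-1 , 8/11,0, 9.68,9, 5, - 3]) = [ - 7,-3, - 1.23, - 1, - 7/9,0, 8/11,5, 9, 9.68]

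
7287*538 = 3920406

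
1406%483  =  440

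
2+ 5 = 7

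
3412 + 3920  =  7332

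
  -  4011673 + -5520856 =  - 9532529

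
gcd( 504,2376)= 72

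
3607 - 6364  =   - 2757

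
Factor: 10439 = 11^1*13^1  *73^1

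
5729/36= 5729/36 = 159.14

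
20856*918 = 19145808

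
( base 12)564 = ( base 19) 23H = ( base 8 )1434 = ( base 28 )10C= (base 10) 796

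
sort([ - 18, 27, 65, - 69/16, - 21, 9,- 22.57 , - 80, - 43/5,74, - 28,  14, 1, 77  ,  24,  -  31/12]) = [ - 80, - 28, - 22.57, - 21, - 18, - 43/5, - 69/16, - 31/12,1,9 , 14,  24, 27, 65,74,77]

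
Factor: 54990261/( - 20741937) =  - 18330087/6913979 = -  3^1*109^ ( - 1 ) * 137^( - 1)*167^1*463^(- 1 ) * 36587^1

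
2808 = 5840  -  3032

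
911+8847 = 9758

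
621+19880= 20501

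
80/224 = 5/14 = 0.36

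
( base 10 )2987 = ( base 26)4an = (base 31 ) 33B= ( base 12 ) 188B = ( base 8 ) 5653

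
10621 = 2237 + 8384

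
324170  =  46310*7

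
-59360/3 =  - 59360/3 = - 19786.67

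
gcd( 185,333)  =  37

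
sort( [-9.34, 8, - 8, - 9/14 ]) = [ - 9.34,-8, - 9/14,8] 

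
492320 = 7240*68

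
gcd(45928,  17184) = 8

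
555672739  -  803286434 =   -  247613695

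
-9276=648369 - 657645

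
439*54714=24019446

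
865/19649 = 865/19649 = 0.04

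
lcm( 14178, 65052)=1105884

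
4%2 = 0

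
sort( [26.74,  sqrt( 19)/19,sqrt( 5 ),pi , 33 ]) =[ sqrt (19) /19,sqrt( 5 ),pi,26.74,33 ]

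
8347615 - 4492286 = 3855329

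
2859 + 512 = 3371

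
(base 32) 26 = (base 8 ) 106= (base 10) 70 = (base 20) 3A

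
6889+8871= 15760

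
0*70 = 0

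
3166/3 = 1055 + 1/3   =  1055.33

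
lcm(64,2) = 64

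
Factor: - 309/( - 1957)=3^1 * 19^( - 1) =3/19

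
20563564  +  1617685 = 22181249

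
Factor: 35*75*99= 3^3*5^3  *  7^1*11^1 = 259875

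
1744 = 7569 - 5825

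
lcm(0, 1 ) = 0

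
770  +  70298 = 71068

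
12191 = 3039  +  9152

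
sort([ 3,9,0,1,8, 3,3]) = [ 0,  1, 3,3,3, 8, 9]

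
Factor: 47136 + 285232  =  332368= 2^4*20773^1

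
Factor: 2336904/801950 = 2^2 * 3^3* 5^( - 2 )*31^1*43^ ( -1) * 349^1*373^ ( - 1) = 1168452/400975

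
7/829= 7/829= 0.01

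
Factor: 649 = 11^1  *  59^1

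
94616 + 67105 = 161721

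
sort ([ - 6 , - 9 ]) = [  -  9, - 6] 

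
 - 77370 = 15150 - 92520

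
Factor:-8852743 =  - 29^1*305267^1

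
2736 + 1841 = 4577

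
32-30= 2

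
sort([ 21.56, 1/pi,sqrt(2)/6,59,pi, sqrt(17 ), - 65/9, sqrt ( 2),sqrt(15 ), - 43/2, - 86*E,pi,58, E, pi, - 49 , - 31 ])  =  [ - 86*E, - 49, - 31, - 43/2 ,-65/9,  sqrt( 2)/6 , 1/pi, sqrt( 2 ),  E, pi,pi , pi, sqrt(15 ),sqrt ( 17), 21.56, 58,59]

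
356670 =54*6605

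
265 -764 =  - 499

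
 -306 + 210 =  - 96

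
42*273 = 11466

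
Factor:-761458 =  - 2^1*380729^1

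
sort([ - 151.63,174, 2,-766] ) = [-766, - 151.63,2,  174]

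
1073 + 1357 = 2430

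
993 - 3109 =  - 2116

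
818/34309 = 818/34309 =0.02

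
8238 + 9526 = 17764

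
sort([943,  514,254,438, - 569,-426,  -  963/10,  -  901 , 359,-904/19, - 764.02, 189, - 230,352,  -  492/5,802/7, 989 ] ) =[- 901,  -  764.02, - 569, - 426,  -  230, - 492/5,-963/10, - 904/19,  802/7,189,254, 352, 359,438,  514, 943, 989 ]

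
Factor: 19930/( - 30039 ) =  - 2^1 *3^( - 1 ) * 5^1*17^( - 1 )*19^( - 1)*31^(-1)*1993^1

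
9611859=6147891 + 3463968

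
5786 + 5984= 11770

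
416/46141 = 416/46141 = 0.01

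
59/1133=59/1133 = 0.05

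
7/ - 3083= - 7/3083 = - 0.00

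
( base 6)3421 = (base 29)rm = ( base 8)1445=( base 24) 19d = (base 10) 805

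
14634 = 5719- - 8915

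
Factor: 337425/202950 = 2^( -1 )*3^( - 1)*41^(-1)*409^1= 409/246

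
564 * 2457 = 1385748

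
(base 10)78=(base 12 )66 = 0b1001110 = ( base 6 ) 210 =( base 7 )141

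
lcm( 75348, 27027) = 2486484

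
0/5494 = 0 =0.00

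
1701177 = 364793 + 1336384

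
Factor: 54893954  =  2^1  *  59^1 * 89^1*5227^1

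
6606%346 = 32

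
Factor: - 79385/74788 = - 2^( - 2)*5^1 * 7^( - 1) * 2671^ ( - 1)*15877^1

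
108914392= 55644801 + 53269591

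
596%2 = 0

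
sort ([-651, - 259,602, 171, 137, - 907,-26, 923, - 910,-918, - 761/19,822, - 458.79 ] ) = [ - 918,- 910, - 907, - 651,-458.79,-259, - 761/19, - 26,137, 171,602, 822, 923 ]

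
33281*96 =3194976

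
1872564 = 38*49278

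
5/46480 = 1/9296 =0.00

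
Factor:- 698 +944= 2^1*3^1*41^1 = 246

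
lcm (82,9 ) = 738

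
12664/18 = 703 + 5/9 = 703.56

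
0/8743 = 0 = 0.00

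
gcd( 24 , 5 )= 1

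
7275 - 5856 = 1419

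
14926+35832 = 50758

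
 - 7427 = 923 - 8350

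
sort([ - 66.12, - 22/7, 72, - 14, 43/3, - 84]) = [ - 84, - 66.12, - 14, - 22/7, 43/3, 72]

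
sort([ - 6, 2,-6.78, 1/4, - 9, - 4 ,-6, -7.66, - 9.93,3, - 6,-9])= [-9.93, - 9, - 9,-7.66 ,-6.78, -6, - 6 , - 6, - 4,1/4, 2, 3 ] 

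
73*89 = 6497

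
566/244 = 2+39/122 = 2.32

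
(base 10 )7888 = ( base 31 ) 86E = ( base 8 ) 17320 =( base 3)101211011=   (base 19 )12G3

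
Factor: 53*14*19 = 2^1*7^1*19^1* 53^1 =14098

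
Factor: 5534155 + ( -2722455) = 2811700 = 2^2*5^2*31^1*907^1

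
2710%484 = 290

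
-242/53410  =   - 1 + 26584/26705=- 0.00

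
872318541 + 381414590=1253733131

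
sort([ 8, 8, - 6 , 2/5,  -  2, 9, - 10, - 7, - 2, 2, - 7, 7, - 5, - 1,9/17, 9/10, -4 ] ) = [ - 10  ,-7, - 7 , - 6, - 5, - 4,-2,-2, - 1,2/5, 9/17 , 9/10,2,7,8,  8, 9]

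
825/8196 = 275/2732 = 0.10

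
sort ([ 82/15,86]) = [ 82/15,86]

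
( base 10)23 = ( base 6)35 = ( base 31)n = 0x17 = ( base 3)212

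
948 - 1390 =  - 442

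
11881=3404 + 8477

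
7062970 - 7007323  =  55647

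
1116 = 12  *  93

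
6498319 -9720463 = -3222144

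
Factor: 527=17^1  *  31^1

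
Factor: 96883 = 17^1*41^1*139^1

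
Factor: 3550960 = 2^4*5^1*7^1*17^1*373^1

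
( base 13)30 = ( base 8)47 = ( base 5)124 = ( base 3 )1110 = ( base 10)39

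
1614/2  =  807 = 807.00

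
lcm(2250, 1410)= 105750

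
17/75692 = 17/75692 = 0.00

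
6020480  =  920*6544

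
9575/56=170 + 55/56 = 170.98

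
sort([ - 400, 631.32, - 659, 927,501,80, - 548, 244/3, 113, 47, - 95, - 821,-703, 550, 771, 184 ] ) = [-821, - 703, - 659 ,-548, - 400, - 95, 47, 80, 244/3, 113,184,501,550,  631.32, 771,  927]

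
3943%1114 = 601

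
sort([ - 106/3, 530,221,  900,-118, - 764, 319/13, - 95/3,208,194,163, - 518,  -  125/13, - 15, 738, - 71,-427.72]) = [-764, - 518, - 427.72, - 118, - 71,-106/3, - 95/3,  -  15,-125/13,319/13,163, 194  ,  208,221, 530,738, 900]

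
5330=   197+5133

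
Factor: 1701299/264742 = 2^(  -  1 )*132371^( - 1) *1701299^1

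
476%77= 14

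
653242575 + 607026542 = 1260269117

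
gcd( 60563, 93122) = 1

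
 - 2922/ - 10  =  292 + 1/5  =  292.20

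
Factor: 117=3^2 * 13^1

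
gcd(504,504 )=504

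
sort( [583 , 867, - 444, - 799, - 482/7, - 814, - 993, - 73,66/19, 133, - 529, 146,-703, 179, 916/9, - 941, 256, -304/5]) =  [ - 993  ,  -  941, - 814,  -  799,- 703 ,  -  529, - 444, - 73, - 482/7,-304/5,66/19, 916/9 , 133, 146, 179, 256,583, 867]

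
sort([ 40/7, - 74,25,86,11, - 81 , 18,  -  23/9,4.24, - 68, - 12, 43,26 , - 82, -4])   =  [ - 82, - 81,-74,-68, - 12, - 4, - 23/9,4.24, 40/7,11, 18,25,26,43,86 ] 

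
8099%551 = 385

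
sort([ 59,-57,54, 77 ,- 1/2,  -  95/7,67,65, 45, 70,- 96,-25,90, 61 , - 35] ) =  [-96, - 57,-35, - 25, - 95/7, - 1/2,45, 54,59,61,  65, 67,  70, 77 , 90 ]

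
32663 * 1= 32663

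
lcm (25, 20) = 100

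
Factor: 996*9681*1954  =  18841007304  =  2^3*3^2 * 7^1*83^1*461^1*977^1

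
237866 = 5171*46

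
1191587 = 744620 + 446967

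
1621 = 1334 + 287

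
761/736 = 1+25/736 = 1.03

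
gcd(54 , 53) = 1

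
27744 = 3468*8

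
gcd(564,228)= 12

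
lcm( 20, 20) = 20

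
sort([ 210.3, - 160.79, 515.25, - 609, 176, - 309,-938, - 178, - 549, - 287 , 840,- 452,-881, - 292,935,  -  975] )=[ - 975 , - 938, - 881, - 609, - 549, - 452, - 309, - 292,-287,-178, - 160.79, 176,  210.3, 515.25,840,  935 ] 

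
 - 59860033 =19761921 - 79621954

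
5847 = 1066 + 4781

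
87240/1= 87240=87240.00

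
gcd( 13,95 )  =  1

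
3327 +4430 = 7757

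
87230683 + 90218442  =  177449125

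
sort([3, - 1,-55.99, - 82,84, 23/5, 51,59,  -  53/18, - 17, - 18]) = [-82,-55.99, - 18,-17, - 53/18, - 1, 3, 23/5, 51, 59,84 ] 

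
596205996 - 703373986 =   -  107167990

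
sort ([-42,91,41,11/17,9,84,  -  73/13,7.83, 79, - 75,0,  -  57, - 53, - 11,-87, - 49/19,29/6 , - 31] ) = [ - 87,  -  75, - 57, - 53, - 42, - 31, - 11,-73/13,-49/19,0,11/17,29/6,7.83,9, 41,79, 84,91]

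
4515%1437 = 204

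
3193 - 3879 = -686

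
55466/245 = 226 + 96/245=226.39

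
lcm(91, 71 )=6461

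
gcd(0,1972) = 1972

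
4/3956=1/989=0.00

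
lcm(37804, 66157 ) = 264628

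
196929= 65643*3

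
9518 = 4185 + 5333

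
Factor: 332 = 2^2*83^1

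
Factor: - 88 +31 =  - 57=-3^1*19^1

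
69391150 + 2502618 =71893768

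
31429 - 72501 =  - 41072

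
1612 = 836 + 776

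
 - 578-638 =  - 1216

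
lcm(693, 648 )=49896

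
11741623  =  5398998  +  6342625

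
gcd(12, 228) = 12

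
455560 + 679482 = 1135042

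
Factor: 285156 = 2^2*3^2* 89^2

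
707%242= 223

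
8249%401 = 229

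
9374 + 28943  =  38317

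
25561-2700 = 22861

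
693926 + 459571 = 1153497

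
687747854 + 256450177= 944198031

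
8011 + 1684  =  9695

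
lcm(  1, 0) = 0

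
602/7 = 86  =  86.00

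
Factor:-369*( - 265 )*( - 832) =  - 2^6 * 3^2*5^1 * 13^1*41^1 * 53^1=- 81357120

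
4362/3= 1454= 1454.00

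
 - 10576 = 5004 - 15580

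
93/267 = 31/89 = 0.35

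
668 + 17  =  685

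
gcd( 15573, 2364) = 3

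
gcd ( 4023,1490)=149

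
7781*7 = 54467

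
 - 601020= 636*( - 945)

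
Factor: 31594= 2^1*15797^1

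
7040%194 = 56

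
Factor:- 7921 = - 89^2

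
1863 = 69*27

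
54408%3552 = 1128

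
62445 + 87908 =150353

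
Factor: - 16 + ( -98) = -2^1*3^1*19^1 = - 114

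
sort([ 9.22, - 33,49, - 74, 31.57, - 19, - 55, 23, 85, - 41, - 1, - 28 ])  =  [ - 74 , - 55, - 41, - 33, - 28 , - 19, - 1, 9.22, 23,31.57,49, 85]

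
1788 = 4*447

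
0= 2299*0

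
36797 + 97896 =134693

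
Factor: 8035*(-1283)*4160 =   -  2^6 * 5^2*13^1 * 1283^1 * 1607^1 = - 42885044800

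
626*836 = 523336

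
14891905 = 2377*6265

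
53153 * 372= 19772916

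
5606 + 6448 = 12054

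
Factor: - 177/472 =-3/8  =  - 2^( - 3)*3^1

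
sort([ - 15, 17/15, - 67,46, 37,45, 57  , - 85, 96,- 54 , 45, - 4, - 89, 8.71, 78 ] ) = [ - 89 , - 85, - 67, - 54, - 15, -4,17/15, 8.71,37, 45, 45, 46, 57, 78,  96] 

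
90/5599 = 90/5599 = 0.02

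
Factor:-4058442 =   -  2^1*3^2 * 23^1*9803^1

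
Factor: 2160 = 2^4 * 3^3*5^1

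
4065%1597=871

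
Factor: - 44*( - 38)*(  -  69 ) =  - 2^3*3^1*11^1*19^1*23^1=-  115368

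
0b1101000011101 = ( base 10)6685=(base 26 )9n3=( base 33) 64J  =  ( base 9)10147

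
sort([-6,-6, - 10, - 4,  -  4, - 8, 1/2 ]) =[ - 10,  -  8, - 6,  -  6,-4,  -  4, 1/2]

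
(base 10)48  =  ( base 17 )2E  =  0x30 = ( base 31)1H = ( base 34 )1e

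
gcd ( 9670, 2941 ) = 1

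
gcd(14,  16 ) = 2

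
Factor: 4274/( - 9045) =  - 2^1 *3^(-3) *5^ ( - 1 )*67^( - 1 )*2137^1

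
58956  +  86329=145285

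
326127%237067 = 89060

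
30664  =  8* 3833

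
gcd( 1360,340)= 340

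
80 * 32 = 2560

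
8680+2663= 11343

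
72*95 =6840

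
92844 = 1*92844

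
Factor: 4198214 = 2^1*29^1*72383^1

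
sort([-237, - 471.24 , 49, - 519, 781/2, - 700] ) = [ - 700, - 519 , - 471.24, - 237, 49, 781/2] 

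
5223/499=10 + 233/499 = 10.47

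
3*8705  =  26115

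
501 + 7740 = 8241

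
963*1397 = 1345311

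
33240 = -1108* ( - 30 )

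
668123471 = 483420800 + 184702671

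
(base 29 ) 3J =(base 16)6a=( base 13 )82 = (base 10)106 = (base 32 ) 3A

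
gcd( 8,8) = 8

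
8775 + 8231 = 17006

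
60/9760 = 3/488 = 0.01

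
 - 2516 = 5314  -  7830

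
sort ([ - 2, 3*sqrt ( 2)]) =[- 2, 3*sqrt(2) ]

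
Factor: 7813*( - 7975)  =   - 62308675 = -5^2*11^1*13^1*29^1*601^1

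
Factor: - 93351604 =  - 2^2* 127^1*183763^1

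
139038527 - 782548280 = -643509753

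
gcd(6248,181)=1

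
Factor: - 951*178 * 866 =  - 2^2 * 3^1 * 89^1 * 317^1*433^1 = - 146594748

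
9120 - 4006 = 5114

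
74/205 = 74/205=   0.36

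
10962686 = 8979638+1983048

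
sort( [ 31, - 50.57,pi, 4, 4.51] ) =[ - 50.57, pi,4, 4.51,31]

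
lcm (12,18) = 36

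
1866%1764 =102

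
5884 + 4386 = 10270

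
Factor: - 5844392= - 2^3*23^2*1381^1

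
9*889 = 8001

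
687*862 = 592194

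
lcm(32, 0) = 0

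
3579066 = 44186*81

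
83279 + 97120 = 180399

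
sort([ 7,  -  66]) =[ - 66, 7]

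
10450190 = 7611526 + 2838664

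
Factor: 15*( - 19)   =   - 3^1*5^1*19^1 = - 285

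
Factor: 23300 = 2^2*5^2*233^1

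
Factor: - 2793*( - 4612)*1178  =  2^3*3^1*7^2 * 19^2 * 31^1 * 1153^1= 15174190248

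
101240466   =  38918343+62322123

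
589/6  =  98 + 1/6 = 98.17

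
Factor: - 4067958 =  - 2^1*3^1*199^1*3407^1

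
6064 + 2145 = 8209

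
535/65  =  8  +  3/13 =8.23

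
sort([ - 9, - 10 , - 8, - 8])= [ - 10, - 9 , - 8, - 8]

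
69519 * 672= 46716768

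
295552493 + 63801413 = 359353906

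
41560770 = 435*95542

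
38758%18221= 2316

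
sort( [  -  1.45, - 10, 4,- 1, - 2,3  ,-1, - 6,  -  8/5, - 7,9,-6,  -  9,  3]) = [ - 10, - 9,-7, - 6, - 6, - 2 ,- 8/5, - 1.45, - 1,-1, 3,3,4,9]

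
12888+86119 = 99007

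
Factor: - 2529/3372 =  - 3/4 = - 2^( - 2 )  *3^1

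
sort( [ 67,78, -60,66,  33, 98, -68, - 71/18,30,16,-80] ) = [  -  80, - 68, - 60, - 71/18,16, 30 , 33,  66,67, 78,98 ]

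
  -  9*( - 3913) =35217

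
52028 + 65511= 117539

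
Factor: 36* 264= 9504 = 2^5*3^3 * 11^1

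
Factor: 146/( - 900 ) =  - 2^( -1)*3^( -2 )*5^ ( - 2)*73^1 = - 73/450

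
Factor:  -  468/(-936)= 1/2  =  2^( - 1 ) 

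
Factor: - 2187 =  - 3^7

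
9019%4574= 4445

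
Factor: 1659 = 3^1*  7^1 *79^1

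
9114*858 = 7819812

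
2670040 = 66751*40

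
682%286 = 110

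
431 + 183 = 614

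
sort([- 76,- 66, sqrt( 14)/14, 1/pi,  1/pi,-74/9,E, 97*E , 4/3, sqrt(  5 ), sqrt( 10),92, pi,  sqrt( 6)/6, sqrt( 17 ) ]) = [ - 76,  -  66,-74/9, sqrt( 14 )/14, 1/pi,1/pi, sqrt(6 ) /6, 4/3, sqrt( 5), E, pi,sqrt( 10 ), sqrt(17), 92, 97*E]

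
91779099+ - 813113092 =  - 721333993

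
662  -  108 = 554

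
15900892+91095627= 106996519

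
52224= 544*96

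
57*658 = 37506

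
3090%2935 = 155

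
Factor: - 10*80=  -  800 =- 2^5*5^2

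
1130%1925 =1130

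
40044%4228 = 1992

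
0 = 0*5934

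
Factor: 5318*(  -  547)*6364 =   -  18512532344  =  -  2^3 * 37^1 * 43^1*547^1*2659^1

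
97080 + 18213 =115293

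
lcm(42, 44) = 924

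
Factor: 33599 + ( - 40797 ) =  - 7198 = - 2^1 * 59^1*61^1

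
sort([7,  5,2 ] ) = [ 2,5,  7 ] 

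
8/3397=8/3397 = 0.00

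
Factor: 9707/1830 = 2^( - 1)*3^( -1 )*5^( - 1) *17^1 *61^ ( - 1) *571^1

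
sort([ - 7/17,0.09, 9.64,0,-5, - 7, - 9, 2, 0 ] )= [ - 9, - 7,  -  5, - 7/17,0,0,0.09, 2, 9.64]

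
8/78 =4/39 = 0.10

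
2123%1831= 292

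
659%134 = 123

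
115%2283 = 115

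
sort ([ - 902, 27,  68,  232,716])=[-902, 27,68,232,716]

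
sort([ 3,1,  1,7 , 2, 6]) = [1, 1,2  ,  3, 6,7 ]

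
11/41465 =11/41465 = 0.00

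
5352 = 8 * 669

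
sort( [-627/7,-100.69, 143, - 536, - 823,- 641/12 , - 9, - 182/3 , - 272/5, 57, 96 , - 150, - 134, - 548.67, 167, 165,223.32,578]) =[ - 823,-548.67, - 536, - 150, - 134, - 100.69, - 627/7, - 182/3, - 272/5,  -  641/12, - 9, 57,96,143, 165, 167, 223.32, 578]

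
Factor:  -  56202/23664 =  - 2^( -3 )*19^1 = - 19/8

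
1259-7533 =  - 6274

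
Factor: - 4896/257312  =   - 3^2 * 11^ ( - 1)* 43^ ( - 1 ) = -9/473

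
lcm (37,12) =444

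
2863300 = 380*7535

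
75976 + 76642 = 152618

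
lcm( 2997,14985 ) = 14985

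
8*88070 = 704560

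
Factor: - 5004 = -2^2* 3^2 * 139^1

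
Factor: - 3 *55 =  - 3^1*5^1* 11^1 = - 165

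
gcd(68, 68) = 68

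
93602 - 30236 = 63366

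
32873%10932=77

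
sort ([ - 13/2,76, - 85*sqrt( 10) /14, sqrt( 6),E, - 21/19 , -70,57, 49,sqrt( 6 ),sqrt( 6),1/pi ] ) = [ - 70,-85 * sqrt( 10)/14,-13/2, - 21/19,1/pi,sqrt( 6),sqrt( 6),sqrt( 6)  ,  E,49,57,76 ] 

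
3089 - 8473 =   -  5384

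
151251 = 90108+61143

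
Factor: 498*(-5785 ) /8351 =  - 2^1 *3^1*5^1*7^( - 1)*13^1*83^1*89^1*1193^( - 1) = - 2880930/8351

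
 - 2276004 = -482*4722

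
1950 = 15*130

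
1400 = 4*350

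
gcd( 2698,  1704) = 142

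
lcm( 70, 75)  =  1050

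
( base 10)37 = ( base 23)1E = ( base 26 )1b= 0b100101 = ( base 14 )29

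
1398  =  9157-7759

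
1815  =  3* 605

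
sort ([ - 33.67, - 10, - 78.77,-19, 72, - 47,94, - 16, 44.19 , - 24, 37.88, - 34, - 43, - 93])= [ - 93, - 78.77 , - 47, - 43, - 34, - 33.67, - 24, - 19, - 16, - 10, 37.88, 44.19, 72,94]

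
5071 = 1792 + 3279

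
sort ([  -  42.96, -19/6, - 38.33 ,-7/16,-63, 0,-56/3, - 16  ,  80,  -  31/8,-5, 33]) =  [ - 63, - 42.96, - 38.33, - 56/3, - 16,-5,  -  31/8, - 19/6,-7/16, 0, 33,80]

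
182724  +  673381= 856105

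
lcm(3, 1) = 3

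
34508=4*8627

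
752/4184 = 94/523  =  0.18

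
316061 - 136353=179708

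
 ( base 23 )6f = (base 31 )4T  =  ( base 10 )153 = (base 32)4p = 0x99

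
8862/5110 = 1 + 268/365   =  1.73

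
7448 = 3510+3938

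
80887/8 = 10110 + 7/8 = 10110.88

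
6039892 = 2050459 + 3989433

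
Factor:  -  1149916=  - 2^2*71^1*4049^1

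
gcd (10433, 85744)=1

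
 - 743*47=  - 34921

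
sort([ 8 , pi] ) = [ pi, 8 ] 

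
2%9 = 2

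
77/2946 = 77/2946 = 0.03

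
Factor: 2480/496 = 5 = 5^1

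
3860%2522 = 1338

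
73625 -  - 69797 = 143422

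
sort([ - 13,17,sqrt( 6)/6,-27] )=[ - 27,- 13 , sqrt( 6 ) /6,17 ] 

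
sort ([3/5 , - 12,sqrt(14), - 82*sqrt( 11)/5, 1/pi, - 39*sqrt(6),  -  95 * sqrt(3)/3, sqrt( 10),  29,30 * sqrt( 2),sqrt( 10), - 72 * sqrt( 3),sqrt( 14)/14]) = [ - 72* sqrt( 3), - 39*sqrt( 6), - 95*sqrt(3 ) /3, - 82 *sqrt (11)/5, - 12,sqrt ( 14)/14 , 1/pi, 3/5,sqrt( 10),sqrt(10),sqrt( 14),29 , 30*sqrt( 2) ] 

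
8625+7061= 15686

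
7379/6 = 7379/6 = 1229.83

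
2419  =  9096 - 6677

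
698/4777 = 698/4777 = 0.15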